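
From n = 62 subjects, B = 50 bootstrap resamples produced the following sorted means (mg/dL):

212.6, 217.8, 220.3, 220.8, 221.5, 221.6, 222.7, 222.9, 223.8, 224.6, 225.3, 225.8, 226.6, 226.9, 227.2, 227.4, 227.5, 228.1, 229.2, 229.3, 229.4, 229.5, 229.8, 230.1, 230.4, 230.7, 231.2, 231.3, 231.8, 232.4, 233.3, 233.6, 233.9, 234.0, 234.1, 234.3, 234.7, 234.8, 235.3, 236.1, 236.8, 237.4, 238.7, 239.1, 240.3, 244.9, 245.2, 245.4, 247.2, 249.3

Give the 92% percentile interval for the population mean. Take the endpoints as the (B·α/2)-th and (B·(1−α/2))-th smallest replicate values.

(217.8, 245.4)

α = 0.08; lower rank = 50 × 0.040 = 2; upper rank = 50 × 0.960 = 48.
The 2nd smallest replicate is 217.8; the 48th is 245.4.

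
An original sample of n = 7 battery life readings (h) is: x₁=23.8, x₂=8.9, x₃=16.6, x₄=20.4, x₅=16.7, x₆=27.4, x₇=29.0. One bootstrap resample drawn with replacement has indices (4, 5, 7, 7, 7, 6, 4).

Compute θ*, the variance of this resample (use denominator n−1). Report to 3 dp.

θ* = 27.266

Resample values: 20.4, 16.7, 29.0, 29.0, 29.0, 27.4, 20.4.
Mean = 24.5571; sum of squared deviations = 163.5971
s² = 163.5971 / 6 = 27.2662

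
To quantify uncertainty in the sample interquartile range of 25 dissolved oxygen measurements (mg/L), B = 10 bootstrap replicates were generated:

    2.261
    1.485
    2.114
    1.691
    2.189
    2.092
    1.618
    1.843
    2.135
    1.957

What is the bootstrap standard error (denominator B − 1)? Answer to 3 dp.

SE* = 0.266

Bootstrap SE is the standard deviation of the 10 replicate interquartile ranges.
Mean of replicates: (2.261 + 1.485 + 2.114 + 1.691 + 2.189 + 2.092 + 1.618 + 1.843 + 2.135 + 1.957) / 10 = 19.3850 / 10 = 1.9385
Sum of squared deviations: (+0.3225)² + (−0.4535)² + (+0.1755)² + (−0.2475)² + (+0.2505)² + (+0.1535)² + (−0.3205)² + (−0.0955)² + (+0.1965)² + (+0.0185)² = 0.6388
Variance = 0.6388 / 9 = 0.0710
SE* = √0.0710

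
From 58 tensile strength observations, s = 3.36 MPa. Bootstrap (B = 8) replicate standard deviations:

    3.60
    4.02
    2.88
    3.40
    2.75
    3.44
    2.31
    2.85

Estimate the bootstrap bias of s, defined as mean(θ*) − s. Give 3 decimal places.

mean(θ*) = (3.60 + 4.02 + 2.88 + 3.40 + 2.75 + 3.44 + 2.31 + 2.85) / 8 = 3.1562
bias = 3.1562 − 3.36

bias = −0.204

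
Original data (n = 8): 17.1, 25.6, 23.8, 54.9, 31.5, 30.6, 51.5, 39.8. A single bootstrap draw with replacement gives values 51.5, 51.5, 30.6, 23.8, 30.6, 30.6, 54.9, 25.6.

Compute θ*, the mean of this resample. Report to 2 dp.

θ* = 37.39

Mean = (51.5 + 51.5 + 30.6 + 23.8 + 30.6 + 30.6 + 54.9 + 25.6) / 8 = 299.10 / 8 = 37.39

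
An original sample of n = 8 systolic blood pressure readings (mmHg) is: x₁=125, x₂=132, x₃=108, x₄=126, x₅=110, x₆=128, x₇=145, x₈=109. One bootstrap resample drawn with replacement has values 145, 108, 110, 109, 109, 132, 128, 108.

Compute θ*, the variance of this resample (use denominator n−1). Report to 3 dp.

Mean = 118.6250; sum of squared deviations = 1447.8750
s² = 1447.8750 / 7 = 206.8393

θ* = 206.839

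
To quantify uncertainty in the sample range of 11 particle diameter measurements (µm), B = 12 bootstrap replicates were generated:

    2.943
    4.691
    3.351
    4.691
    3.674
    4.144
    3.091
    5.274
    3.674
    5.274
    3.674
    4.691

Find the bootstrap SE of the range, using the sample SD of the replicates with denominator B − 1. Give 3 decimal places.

Bootstrap SE is the standard deviation of the 12 replicate ranges.
Mean of replicates: (2.943 + 4.691 + 3.351 + 4.691 + 3.674 + 4.144 + 3.091 + 5.274 + 3.674 + 5.274 + 3.674 + 4.691) / 12 = 49.1720 / 12 = 4.0977
Sum of squared deviations: (−1.1547)² + (+0.5933)² + (−0.7467)² + (+0.5933)² + (−0.4237)² + (+0.0463)² + (−1.0067)² + (+1.1763)² + (−0.4237)² + (+1.1763)² + (−0.4237)² + (+0.5933)² = 7.2684
Variance = 7.2684 / 11 = 0.6608
SE* = √0.6608

SE* = 0.813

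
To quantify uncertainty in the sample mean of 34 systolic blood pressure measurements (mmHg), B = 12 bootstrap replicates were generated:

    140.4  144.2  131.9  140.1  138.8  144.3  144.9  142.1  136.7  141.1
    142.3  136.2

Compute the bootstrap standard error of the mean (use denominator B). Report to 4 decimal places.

SE* = 3.6839

Bootstrap SE is the standard deviation of the 12 replicate means.
Mean of replicates: (140.4 + 144.2 + 131.9 + 140.1 + 138.8 + 144.3 + 144.9 + 142.1 + 136.7 + 141.1 + 142.3 + 136.2) / 12 = 1683.00000 / 12 = 140.25000
Sum of squared deviations: (+0.15000)² + (+3.95000)² + (−8.35000)² + (−0.15000)² + (−1.45000)² + (+4.05000)² + (+4.65000)² + (+1.85000)² + (−3.55000)² + (+0.85000)² + (+2.05000)² + (−4.05000)² = 162.85000
Variance = 162.85000 / 12 = 13.57083
SE* = √13.57083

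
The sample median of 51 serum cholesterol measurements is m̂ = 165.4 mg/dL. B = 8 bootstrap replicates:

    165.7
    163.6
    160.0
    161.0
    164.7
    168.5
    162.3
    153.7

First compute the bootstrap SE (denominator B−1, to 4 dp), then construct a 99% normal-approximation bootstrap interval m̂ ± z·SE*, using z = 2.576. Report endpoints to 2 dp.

(153.95, 176.85)

Mean of replicates = 162.4375; sum of squared deviations = 138.2388; SE* = √(138.2388/7) = 4.4439
Margin = 2.576 × 4.4439 = 11.447
Interval: 165.4 ± 11.447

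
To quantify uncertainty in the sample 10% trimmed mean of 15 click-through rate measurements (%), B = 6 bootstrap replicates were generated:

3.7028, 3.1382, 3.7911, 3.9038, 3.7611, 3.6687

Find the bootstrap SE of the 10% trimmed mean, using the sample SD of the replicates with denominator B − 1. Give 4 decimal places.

Bootstrap SE is the standard deviation of the 6 replicate 10% trimmed means.
Mean of replicates: (3.7028 + 3.1382 + 3.7911 + 3.9038 + 3.7611 + 3.6687) / 6 = 21.96570 / 6 = 3.66095
Sum of squared deviations: (+0.04185)² + (−0.52275)² + (+0.13015)² + (+0.24285)² + (+0.10015)² + (+0.00775)² = 0.36102
Variance = 0.36102 / 5 = 0.07220
SE* = √0.07220

SE* = 0.2687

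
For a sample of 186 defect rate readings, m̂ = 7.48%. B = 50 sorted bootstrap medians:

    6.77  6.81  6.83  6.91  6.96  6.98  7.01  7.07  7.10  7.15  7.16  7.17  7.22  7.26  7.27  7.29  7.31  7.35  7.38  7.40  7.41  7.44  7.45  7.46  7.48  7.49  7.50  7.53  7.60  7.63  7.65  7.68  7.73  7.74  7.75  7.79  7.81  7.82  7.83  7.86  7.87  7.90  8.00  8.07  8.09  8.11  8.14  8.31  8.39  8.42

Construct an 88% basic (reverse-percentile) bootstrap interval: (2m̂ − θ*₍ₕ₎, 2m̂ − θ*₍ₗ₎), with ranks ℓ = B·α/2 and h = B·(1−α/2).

(6.82, 8.13)

Percentile endpoints at ranks 3 and 47: θ*₍3₎ = 6.83, θ*₍47₎ = 8.14.
Basic interval reflects these around m̂:
  lower = 2 × 7.48 − 8.14 = 6.82
  upper = 2 × 7.48 − 6.83 = 8.13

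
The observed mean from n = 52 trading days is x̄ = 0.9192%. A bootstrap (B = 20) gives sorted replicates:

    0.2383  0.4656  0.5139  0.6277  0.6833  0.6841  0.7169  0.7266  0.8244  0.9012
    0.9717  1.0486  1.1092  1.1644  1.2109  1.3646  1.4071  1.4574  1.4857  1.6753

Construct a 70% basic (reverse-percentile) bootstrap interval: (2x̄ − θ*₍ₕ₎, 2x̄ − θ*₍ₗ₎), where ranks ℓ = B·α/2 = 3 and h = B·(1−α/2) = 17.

Percentile endpoints at ranks 3 and 17: θ*₍3₎ = 0.5139, θ*₍17₎ = 1.4071.
Basic interval reflects these around x̄:
  lower = 2 × 0.9192 − 1.4071 = 0.4313
  upper = 2 × 0.9192 − 0.5139 = 1.3245

(0.4313, 1.3245)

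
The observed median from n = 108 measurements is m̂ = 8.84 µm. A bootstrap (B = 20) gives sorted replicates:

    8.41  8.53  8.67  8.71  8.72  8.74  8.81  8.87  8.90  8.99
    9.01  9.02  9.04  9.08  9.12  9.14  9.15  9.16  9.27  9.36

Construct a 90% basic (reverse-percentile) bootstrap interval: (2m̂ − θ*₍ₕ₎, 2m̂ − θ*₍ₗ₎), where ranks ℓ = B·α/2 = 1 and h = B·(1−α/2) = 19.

(8.41, 9.27)

Percentile endpoints at ranks 1 and 19: θ*₍1₎ = 8.41, θ*₍19₎ = 9.27.
Basic interval reflects these around m̂:
  lower = 2 × 8.84 − 9.27 = 8.41
  upper = 2 × 8.84 − 8.41 = 9.27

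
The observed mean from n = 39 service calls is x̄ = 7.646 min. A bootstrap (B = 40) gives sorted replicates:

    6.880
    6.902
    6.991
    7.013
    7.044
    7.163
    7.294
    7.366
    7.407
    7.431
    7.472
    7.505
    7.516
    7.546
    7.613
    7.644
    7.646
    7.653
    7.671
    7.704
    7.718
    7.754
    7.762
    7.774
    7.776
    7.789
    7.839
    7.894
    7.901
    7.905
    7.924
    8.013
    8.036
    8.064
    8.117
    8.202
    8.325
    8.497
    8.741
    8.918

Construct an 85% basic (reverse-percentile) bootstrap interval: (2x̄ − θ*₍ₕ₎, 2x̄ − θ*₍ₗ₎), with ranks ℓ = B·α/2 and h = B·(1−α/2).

Percentile endpoints at ranks 3 and 37: θ*₍3₎ = 6.991, θ*₍37₎ = 8.325.
Basic interval reflects these around x̄:
  lower = 2 × 7.646 − 8.325 = 6.967
  upper = 2 × 7.646 − 6.991 = 8.301

(6.967, 8.301)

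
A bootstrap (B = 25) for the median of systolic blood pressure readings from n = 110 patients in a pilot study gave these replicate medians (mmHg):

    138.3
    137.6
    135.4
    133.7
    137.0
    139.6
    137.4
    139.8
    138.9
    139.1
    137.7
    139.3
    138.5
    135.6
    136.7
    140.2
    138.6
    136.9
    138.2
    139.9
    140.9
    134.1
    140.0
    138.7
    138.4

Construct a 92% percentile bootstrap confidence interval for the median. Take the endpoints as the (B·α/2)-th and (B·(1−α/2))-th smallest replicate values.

Sorted replicates: 133.7, 134.1, 135.4, 135.6, 136.7, 136.9, 137.0, 137.4, 137.6, 137.7, 138.2, 138.3, 138.4, 138.5, 138.6, 138.7, 138.9, 139.1, 139.3, 139.6, 139.8, 139.9, 140.0, 140.2, 140.9
α = 0.08; lower rank = 25 × 0.040 = 1; upper rank = 25 × 0.960 = 24.
The 1st smallest replicate is 133.7; the 24th is 140.2.

(133.7, 140.2)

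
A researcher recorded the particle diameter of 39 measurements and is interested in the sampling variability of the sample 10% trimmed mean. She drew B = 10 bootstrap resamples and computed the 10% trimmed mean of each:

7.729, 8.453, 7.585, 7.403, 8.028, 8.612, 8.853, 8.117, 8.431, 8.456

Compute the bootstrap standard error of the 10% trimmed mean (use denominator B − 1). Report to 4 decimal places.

Bootstrap SE is the standard deviation of the 10 replicate 10% trimmed means.
Mean of replicates: (7.729 + 8.453 + 7.585 + 7.403 + 8.028 + 8.612 + 8.853 + 8.117 + 8.431 + 8.456) / 10 = 81.66700 / 10 = 8.16670
Sum of squared deviations: (−0.43770)² + (+0.28630)² + (−0.58170)² + (−0.76370)² + (−0.13870)² + (+0.44530)² + (+0.68630)² + (−0.04970)² + (+0.26430)² + (+0.28930)² = 2.03972
Variance = 2.03972 / 9 = 0.22664
SE* = √0.22664

SE* = 0.4761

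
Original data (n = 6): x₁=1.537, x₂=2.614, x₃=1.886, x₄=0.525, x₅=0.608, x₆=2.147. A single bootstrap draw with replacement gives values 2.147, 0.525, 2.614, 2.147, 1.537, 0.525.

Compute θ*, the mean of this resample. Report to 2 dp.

θ* = 1.58

Mean = (2.147 + 0.525 + 2.614 + 2.147 + 1.537 + 0.525) / 6 = 9.4950 / 6 = 1.58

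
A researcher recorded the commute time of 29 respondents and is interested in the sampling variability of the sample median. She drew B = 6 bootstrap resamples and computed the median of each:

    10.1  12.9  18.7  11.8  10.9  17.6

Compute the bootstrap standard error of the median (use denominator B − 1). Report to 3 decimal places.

Bootstrap SE is the standard deviation of the 6 replicate medians.
Mean of replicates: (10.1 + 12.9 + 18.7 + 11.8 + 10.9 + 17.6) / 6 = 82.0000 / 6 = 13.6667
Sum of squared deviations: (−3.5667)² + (−0.7667)² + (+5.0333)² + (−1.8667)² + (−2.7667)² + (+3.9333)² = 65.2533
Variance = 65.2533 / 5 = 13.0507
SE* = √13.0507

SE* = 3.613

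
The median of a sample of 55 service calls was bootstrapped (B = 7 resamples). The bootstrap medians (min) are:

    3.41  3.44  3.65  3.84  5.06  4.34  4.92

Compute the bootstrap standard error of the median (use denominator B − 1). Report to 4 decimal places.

Bootstrap SE is the standard deviation of the 7 replicate medians.
Mean of replicates: (3.41 + 3.44 + 3.65 + 3.84 + 5.06 + 4.34 + 4.92) / 7 = 28.66000 / 7 = 4.09429
Sum of squared deviations: (−0.68429)² + (−0.65429)² + (−0.44429)² + (−0.25429)² + (+0.96571)² + (+0.24571)² + (+0.82571)² = 2.83317
Variance = 2.83317 / 6 = 0.47220
SE* = √0.47220

SE* = 0.6872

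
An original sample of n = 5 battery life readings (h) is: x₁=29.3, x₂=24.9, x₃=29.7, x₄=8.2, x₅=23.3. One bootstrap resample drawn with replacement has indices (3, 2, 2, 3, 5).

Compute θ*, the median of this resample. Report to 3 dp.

Resample values: 29.7, 24.9, 24.9, 29.7, 23.3.
Sorted: 23.3, 24.9, 24.9, 29.7, 29.7
Median = middle value = 24.900

θ* = 24.900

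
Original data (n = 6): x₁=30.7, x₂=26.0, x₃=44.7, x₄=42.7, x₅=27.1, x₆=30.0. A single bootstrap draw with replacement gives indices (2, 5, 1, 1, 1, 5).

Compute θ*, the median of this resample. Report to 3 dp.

θ* = 28.900

Resample values: 26.0, 27.1, 30.7, 30.7, 30.7, 27.1.
Sorted: 26.0, 27.1, 27.1, 30.7, 30.7, 30.7
Median = average of the two middle values = 28.900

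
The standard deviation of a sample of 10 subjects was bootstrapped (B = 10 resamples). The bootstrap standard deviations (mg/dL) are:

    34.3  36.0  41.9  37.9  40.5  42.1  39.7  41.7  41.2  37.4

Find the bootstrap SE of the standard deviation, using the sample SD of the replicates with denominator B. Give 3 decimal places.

SE* = 2.589

Bootstrap SE is the standard deviation of the 10 replicate standard deviations.
Mean of replicates: (34.3 + 36.0 + 41.9 + 37.9 + 40.5 + 42.1 + 39.7 + 41.7 + 41.2 + 37.4) / 10 = 392.7000 / 10 = 39.2700
Sum of squared deviations: (−4.9700)² + (−3.2700)² + (+2.6300)² + (−1.3700)² + (+1.2300)² + (+2.8300)² + (+0.4300)² + (+2.4300)² + (+1.9300)² + (−1.8700)² = 67.0210
Variance = 67.0210 / 10 = 6.7021
SE* = √6.7021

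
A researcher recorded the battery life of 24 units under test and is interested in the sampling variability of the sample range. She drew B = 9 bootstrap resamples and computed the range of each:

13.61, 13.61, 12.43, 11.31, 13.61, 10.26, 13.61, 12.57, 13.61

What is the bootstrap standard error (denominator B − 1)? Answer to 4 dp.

SE* = 1.2301

Bootstrap SE is the standard deviation of the 9 replicate ranges.
Mean of replicates: (13.61 + 13.61 + 12.43 + 11.31 + 13.61 + 10.26 + 13.61 + 12.57 + 13.61) / 9 = 114.62000 / 9 = 12.73556
Sum of squared deviations: (+0.87444)² + (+0.87444)² + (−0.30556)² + (−1.42556)² + (+0.87444)² + (−2.47556)² + (+0.87444)² + (−0.16556)² + (+0.87444)² = 12.10462
Variance = 12.10462 / 8 = 1.51308
SE* = √1.51308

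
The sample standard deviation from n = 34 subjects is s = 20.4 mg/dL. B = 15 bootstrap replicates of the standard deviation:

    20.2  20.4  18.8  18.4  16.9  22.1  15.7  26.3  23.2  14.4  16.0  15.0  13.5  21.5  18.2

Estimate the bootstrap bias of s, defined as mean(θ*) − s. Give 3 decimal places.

bias = −1.693

mean(θ*) = (20.2 + 20.4 + 18.8 + 18.4 + 16.9 + 22.1 + 15.7 + 26.3 + 23.2 + 14.4 + 16.0 + 15.0 + 13.5 + 21.5 + 18.2) / 15 = 18.7067
bias = 18.7067 − 20.4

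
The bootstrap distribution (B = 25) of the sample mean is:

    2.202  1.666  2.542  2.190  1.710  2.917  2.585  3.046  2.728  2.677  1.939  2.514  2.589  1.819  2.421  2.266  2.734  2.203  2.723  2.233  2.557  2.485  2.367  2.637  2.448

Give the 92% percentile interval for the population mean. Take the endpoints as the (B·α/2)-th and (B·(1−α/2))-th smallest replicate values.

(1.666, 2.917)

Sorted replicates: 1.666, 1.710, 1.819, 1.939, 2.190, 2.202, 2.203, 2.233, 2.266, 2.367, 2.421, 2.448, 2.485, 2.514, 2.542, 2.557, 2.585, 2.589, 2.637, 2.677, 2.723, 2.728, 2.734, 2.917, 3.046
α = 0.08; lower rank = 25 × 0.040 = 1; upper rank = 25 × 0.960 = 24.
The 1st smallest replicate is 1.666; the 24th is 2.917.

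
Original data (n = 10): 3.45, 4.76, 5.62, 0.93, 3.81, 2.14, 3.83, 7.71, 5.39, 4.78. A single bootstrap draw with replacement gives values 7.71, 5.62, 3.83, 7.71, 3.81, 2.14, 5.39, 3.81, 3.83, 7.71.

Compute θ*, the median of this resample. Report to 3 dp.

Sorted: 2.14, 3.81, 3.81, 3.83, 3.83, 5.39, 5.62, 7.71, 7.71, 7.71
Median = average of the two middle values = 4.610

θ* = 4.610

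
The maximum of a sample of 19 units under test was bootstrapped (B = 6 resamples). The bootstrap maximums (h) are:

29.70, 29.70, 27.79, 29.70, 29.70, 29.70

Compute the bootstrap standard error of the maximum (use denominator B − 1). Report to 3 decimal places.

Bootstrap SE is the standard deviation of the 6 replicate maximums.
Mean of replicates: (29.70 + 29.70 + 27.79 + 29.70 + 29.70 + 29.70) / 6 = 176.2900 / 6 = 29.3817
Sum of squared deviations: (+0.3183)² + (+0.3183)² + (−1.5917)² + (+0.3183)² + (+0.3183)² + (+0.3183)² = 3.0401
Variance = 3.0401 / 5 = 0.6080
SE* = √0.6080

SE* = 0.780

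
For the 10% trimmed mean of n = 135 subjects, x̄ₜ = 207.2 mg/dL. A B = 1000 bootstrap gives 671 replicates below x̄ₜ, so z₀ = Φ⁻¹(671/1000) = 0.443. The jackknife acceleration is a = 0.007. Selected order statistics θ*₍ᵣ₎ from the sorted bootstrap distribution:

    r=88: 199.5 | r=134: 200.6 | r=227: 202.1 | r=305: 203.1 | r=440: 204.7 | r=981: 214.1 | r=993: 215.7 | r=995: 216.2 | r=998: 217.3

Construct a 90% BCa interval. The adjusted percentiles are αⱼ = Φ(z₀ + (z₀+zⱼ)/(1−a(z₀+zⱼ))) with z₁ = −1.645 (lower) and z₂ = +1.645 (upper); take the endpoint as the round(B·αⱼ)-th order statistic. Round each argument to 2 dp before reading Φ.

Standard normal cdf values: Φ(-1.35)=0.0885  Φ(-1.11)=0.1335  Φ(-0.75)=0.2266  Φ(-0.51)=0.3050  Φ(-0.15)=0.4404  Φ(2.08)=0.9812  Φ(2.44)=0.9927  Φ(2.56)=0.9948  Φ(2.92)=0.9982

(202.1, 216.2)

Lower: z₀ + z₁ = 0.443 + (-1.645) = -1.202; 1 − a(z₀+z₁) = 1 − (0.007)(-1.202) = 1.0084; argument = 0.443 + (-1.202)/1.0084 = -0.7490 → -0.75.
α₁ = Φ(-0.75) = 0.2266; rank = round(1000 × 0.2266) = 227; θ*₍227₎ = 202.1.
Upper: z₀ + z₂ = 2.088; 1 − a(z₀+z₂) = 0.9854; argument = 2.5620 → 2.56; α₂ = 0.9948; rank = 995; θ*₍995₎ = 216.2.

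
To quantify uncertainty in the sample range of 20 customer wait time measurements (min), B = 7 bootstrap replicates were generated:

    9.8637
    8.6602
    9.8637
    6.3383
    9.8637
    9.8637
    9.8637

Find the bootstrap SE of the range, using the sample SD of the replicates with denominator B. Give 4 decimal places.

SE* = 1.2353

Bootstrap SE is the standard deviation of the 7 replicate ranges.
Mean of replicates: (9.8637 + 8.6602 + 9.8637 + 6.3383 + 9.8637 + 9.8637 + 9.8637) / 7 = 64.31700 / 7 = 9.18814
Sum of squared deviations: (+0.67556)² + (−0.52794)² + (+0.67556)² + (−2.84984)² + (+0.67556)² + (+0.67556)² + (+0.67556)² = 10.68222
Variance = 10.68222 / 7 = 1.52603
SE* = √1.52603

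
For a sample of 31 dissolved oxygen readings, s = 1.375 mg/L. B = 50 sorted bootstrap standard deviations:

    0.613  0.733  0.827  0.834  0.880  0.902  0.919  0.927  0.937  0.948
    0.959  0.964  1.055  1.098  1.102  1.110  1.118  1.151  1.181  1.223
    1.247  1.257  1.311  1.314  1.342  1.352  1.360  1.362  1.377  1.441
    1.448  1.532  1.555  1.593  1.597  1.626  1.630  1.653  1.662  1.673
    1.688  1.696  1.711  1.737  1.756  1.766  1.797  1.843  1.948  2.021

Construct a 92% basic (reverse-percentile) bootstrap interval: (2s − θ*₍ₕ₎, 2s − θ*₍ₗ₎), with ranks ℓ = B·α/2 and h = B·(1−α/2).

(0.907, 2.017)

Percentile endpoints at ranks 2 and 48: θ*₍2₎ = 0.733, θ*₍48₎ = 1.843.
Basic interval reflects these around s:
  lower = 2 × 1.375 − 1.843 = 0.907
  upper = 2 × 1.375 − 0.733 = 2.017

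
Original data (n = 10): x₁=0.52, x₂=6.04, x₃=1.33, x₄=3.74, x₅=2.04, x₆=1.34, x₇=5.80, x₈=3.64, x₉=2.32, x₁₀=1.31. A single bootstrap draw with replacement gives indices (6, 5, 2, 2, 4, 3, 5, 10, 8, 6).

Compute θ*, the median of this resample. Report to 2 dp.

θ* = 2.04

Resample values: 1.34, 2.04, 6.04, 6.04, 3.74, 1.33, 2.04, 1.31, 3.64, 1.34.
Sorted: 1.31, 1.33, 1.34, 1.34, 2.04, 2.04, 3.64, 3.74, 6.04, 6.04
Median = average of the two middle values = 2.04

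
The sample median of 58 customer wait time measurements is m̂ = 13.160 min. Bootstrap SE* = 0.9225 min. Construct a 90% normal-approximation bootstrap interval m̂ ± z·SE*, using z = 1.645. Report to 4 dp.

(11.6425, 14.6775)

Margin = 1.645 × 0.9225 = 1.51751
Interval: 13.160 ± 1.51751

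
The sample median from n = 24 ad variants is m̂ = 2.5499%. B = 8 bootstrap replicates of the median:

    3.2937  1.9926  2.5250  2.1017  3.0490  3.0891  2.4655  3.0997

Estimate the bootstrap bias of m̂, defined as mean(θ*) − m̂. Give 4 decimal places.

bias = +0.1521

mean(θ*) = (3.2937 + 1.9926 + 2.5250 + 2.1017 + 3.0490 + 3.0891 + 2.4655 + 3.0997) / 8 = 2.70204
bias = 2.70204 − 2.5499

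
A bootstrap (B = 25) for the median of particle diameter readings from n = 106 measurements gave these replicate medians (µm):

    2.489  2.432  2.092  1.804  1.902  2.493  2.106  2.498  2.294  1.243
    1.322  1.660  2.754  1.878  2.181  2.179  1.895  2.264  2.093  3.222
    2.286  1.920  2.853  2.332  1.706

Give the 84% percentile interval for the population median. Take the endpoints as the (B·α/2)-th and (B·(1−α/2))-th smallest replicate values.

Sorted replicates: 1.243, 1.322, 1.660, 1.706, 1.804, 1.878, 1.895, 1.902, 1.920, 2.092, 2.093, 2.106, 2.179, 2.181, 2.264, 2.286, 2.294, 2.332, 2.432, 2.489, 2.493, 2.498, 2.754, 2.853, 3.222
α = 0.16; lower rank = 25 × 0.080 = 2; upper rank = 25 × 0.920 = 23.
The 2nd smallest replicate is 1.322; the 23rd is 2.754.

(1.322, 2.754)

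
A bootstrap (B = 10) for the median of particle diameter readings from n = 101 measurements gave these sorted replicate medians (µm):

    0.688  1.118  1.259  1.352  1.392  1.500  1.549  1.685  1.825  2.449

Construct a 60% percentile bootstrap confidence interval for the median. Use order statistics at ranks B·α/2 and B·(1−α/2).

(1.118, 1.685)

α = 0.40; lower rank = 10 × 0.200 = 2; upper rank = 10 × 0.800 = 8.
The 2nd smallest replicate is 1.118; the 8th is 1.685.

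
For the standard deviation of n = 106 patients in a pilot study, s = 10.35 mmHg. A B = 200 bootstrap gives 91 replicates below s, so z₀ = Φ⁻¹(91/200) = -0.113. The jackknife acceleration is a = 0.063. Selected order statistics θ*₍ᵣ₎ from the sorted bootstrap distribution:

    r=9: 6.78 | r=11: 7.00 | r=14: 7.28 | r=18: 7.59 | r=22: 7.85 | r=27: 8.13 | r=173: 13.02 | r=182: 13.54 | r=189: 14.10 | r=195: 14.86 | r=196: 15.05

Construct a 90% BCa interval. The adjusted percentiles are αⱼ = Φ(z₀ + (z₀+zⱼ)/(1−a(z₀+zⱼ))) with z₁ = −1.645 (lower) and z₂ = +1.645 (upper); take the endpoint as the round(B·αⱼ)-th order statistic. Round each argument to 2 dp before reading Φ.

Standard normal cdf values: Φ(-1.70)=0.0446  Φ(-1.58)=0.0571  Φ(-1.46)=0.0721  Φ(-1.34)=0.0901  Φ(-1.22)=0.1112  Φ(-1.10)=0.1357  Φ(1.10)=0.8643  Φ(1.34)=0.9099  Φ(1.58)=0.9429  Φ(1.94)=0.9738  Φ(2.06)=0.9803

Lower: z₀ + z₁ = -0.113 + (-1.645) = -1.758; 1 − a(z₀+z₁) = 1 − (0.063)(-1.758) = 1.1108; argument = -0.113 + (-1.758)/1.1108 = -1.6957 → -1.70.
α₁ = Φ(-1.70) = 0.0446; rank = round(200 × 0.0446) = 9; θ*₍9₎ = 6.78.
Upper: z₀ + z₂ = 1.532; 1 − a(z₀+z₂) = 0.9035; argument = 1.5827 → 1.58; α₂ = 0.9429; rank = 189; θ*₍189₎ = 14.10.

(6.78, 14.10)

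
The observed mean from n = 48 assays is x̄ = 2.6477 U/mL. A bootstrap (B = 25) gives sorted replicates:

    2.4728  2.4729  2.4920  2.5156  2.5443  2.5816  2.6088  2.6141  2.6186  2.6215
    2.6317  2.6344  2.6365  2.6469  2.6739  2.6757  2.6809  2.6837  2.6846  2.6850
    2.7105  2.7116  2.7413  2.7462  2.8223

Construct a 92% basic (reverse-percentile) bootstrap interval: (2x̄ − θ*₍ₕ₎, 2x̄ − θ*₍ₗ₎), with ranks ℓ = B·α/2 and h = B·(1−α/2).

Percentile endpoints at ranks 1 and 24: θ*₍1₎ = 2.4728, θ*₍24₎ = 2.7462.
Basic interval reflects these around x̄:
  lower = 2 × 2.6477 − 2.7462 = 2.5492
  upper = 2 × 2.6477 − 2.4728 = 2.8226

(2.5492, 2.8226)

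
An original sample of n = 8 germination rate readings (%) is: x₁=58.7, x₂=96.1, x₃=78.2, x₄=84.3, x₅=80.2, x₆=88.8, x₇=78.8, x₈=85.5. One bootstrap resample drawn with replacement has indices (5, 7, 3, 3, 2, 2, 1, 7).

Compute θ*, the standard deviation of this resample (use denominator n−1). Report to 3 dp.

Resample values: 80.2, 78.8, 78.2, 78.2, 96.1, 96.1, 58.7, 78.8.
Mean = 80.6375; sum of squared deviations = 978.2587
s² = 978.2587 / 7 = 139.7512
s = √139.7512 = 11.822

θ* = 11.822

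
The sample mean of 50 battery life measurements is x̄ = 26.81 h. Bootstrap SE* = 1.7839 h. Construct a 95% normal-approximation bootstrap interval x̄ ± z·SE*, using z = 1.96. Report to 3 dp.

Margin = 1.96 × 1.7839 = 3.4964
Interval: 26.81 ± 3.4964

(23.314, 30.306)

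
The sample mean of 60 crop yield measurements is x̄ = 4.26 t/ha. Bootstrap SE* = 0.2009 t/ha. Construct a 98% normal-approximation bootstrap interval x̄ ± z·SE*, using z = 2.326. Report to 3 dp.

(3.793, 4.727)

Margin = 2.326 × 0.2009 = 0.4673
Interval: 4.26 ± 0.4673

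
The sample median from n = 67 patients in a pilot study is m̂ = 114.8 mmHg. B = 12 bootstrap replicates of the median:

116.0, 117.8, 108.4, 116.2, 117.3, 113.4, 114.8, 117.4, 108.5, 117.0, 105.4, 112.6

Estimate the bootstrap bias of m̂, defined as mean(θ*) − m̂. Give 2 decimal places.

mean(θ*) = (116.0 + 117.8 + 108.4 + 116.2 + 117.3 + 113.4 + 114.8 + 117.4 + 108.5 + 117.0 + 105.4 + 112.6) / 12 = 113.733
bias = 113.733 − 114.8

bias = −1.07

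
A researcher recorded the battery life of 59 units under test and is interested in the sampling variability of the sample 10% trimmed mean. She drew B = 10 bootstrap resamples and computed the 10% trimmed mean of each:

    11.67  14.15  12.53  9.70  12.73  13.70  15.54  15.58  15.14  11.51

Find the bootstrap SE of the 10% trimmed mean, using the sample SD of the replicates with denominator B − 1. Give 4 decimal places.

SE* = 1.9484

Bootstrap SE is the standard deviation of the 10 replicate 10% trimmed means.
Mean of replicates: (11.67 + 14.15 + 12.53 + 9.70 + 12.73 + 13.70 + 15.54 + 15.58 + 15.14 + 11.51) / 10 = 132.25000 / 10 = 13.22500
Sum of squared deviations: (−1.55500)² + (+0.92500)² + (−0.69500)² + (−3.52500)² + (−0.49500)² + (+0.47500)² + (+2.31500)² + (+2.35500)² + (+1.91500)² + (−1.71500)² = 34.16665
Variance = 34.16665 / 9 = 3.79629
SE* = √3.79629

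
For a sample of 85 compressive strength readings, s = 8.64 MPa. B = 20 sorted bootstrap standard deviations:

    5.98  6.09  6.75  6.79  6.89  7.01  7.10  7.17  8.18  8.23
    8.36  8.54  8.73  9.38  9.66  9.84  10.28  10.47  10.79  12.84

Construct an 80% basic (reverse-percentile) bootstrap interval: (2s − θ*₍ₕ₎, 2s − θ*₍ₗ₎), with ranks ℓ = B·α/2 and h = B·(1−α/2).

Percentile endpoints at ranks 2 and 18: θ*₍2₎ = 6.09, θ*₍18₎ = 10.47.
Basic interval reflects these around s:
  lower = 2 × 8.64 − 10.47 = 6.81
  upper = 2 × 8.64 − 6.09 = 11.19

(6.81, 11.19)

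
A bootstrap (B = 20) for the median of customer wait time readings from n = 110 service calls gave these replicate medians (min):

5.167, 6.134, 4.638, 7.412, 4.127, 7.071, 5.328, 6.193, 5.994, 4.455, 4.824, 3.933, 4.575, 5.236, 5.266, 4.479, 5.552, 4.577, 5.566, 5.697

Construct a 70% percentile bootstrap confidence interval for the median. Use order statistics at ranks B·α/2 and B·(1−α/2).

(4.455, 6.134)

Sorted replicates: 3.933, 4.127, 4.455, 4.479, 4.575, 4.577, 4.638, 4.824, 5.167, 5.236, 5.266, 5.328, 5.552, 5.566, 5.697, 5.994, 6.134, 6.193, 7.071, 7.412
α = 0.30; lower rank = 20 × 0.150 = 3; upper rank = 20 × 0.850 = 17.
The 3rd smallest replicate is 4.455; the 17th is 6.134.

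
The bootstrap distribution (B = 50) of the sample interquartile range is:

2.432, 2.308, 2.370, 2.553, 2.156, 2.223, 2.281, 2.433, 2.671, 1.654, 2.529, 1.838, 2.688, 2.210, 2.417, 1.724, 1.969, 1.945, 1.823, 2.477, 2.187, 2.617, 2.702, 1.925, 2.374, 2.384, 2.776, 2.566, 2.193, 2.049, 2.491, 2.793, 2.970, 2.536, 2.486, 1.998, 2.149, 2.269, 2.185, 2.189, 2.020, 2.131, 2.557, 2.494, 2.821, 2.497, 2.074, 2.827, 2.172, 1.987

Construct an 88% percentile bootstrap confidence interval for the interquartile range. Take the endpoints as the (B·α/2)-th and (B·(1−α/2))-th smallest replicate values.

(1.823, 2.793)

Sorted replicates: 1.654, 1.724, 1.823, 1.838, 1.925, 1.945, 1.969, 1.987, 1.998, 2.020, 2.049, 2.074, 2.131, 2.149, 2.156, 2.172, 2.185, 2.187, 2.189, 2.193, 2.210, 2.223, 2.269, 2.281, 2.308, 2.370, 2.374, 2.384, 2.417, 2.432, 2.433, 2.477, 2.486, 2.491, 2.494, 2.497, 2.529, 2.536, 2.553, 2.557, 2.566, 2.617, 2.671, 2.688, 2.702, 2.776, 2.793, 2.821, 2.827, 2.970
α = 0.12; lower rank = 50 × 0.060 = 3; upper rank = 50 × 0.940 = 47.
The 3rd smallest replicate is 1.823; the 47th is 2.793.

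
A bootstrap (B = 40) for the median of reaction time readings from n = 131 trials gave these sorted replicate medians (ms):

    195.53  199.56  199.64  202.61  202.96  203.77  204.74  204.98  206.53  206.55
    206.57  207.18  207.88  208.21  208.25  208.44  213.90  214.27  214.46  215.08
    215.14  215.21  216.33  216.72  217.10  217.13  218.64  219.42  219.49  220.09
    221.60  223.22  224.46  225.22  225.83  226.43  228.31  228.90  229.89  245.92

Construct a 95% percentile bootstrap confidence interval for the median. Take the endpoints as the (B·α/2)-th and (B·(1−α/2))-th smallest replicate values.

α = 0.05; lower rank = 40 × 0.025 = 1; upper rank = 40 × 0.975 = 39.
The 1st smallest replicate is 195.53; the 39th is 229.89.

(195.53, 229.89)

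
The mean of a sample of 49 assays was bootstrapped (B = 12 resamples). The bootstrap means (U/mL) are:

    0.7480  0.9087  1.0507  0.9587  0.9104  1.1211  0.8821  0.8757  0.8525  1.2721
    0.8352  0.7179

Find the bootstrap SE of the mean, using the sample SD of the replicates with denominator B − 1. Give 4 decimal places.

Bootstrap SE is the standard deviation of the 12 replicate means.
Mean of replicates: (0.7480 + 0.9087 + 1.0507 + 0.9587 + 0.9104 + 1.1211 + 0.8821 + 0.8757 + 0.8525 + 1.2721 + 0.8352 + 0.7179) / 12 = 11.13310 / 12 = 0.92776
Sum of squared deviations: (−0.17976)² + (−0.01906)² + (+0.12294)² + (+0.03094)² + (−0.01736)² + (+0.19334)² + (−0.04566)² + (−0.05206)² + (−0.07526)² + (+0.34434)² + (−0.09256)² + (−0.20986)² = 0.26807
Variance = 0.26807 / 11 = 0.02437
SE* = √0.02437

SE* = 0.1561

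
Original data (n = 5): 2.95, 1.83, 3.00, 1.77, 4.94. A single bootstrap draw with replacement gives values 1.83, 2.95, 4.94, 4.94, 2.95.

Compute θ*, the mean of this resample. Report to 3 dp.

Mean = (1.83 + 2.95 + 4.94 + 4.94 + 2.95) / 5 = 17.610 / 5 = 3.522

θ* = 3.522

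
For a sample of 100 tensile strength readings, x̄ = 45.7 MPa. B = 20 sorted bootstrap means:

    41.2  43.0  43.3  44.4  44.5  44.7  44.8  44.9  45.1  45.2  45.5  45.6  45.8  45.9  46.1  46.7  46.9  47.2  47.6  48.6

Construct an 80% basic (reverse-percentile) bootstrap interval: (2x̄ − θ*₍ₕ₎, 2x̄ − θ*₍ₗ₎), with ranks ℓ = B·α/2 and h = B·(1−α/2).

(44.2, 48.4)

Percentile endpoints at ranks 2 and 18: θ*₍2₎ = 43.0, θ*₍18₎ = 47.2.
Basic interval reflects these around x̄:
  lower = 2 × 45.7 − 47.2 = 44.2
  upper = 2 × 45.7 − 43.0 = 48.4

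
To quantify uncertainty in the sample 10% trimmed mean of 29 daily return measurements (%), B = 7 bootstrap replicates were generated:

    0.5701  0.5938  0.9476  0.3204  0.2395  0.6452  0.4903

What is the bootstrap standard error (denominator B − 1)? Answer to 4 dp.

Bootstrap SE is the standard deviation of the 7 replicate 10% trimmed means.
Mean of replicates: (0.5701 + 0.5938 + 0.9476 + 0.3204 + 0.2395 + 0.6452 + 0.4903) / 7 = 3.80690 / 7 = 0.54384
Sum of squared deviations: (+0.02626)² + (+0.04996)² + (+0.40376)² + (−0.22344)² + (−0.30434)² + (+0.10136)² + (−0.05354)² = 0.32190
Variance = 0.32190 / 6 = 0.05365
SE* = √0.05365

SE* = 0.2316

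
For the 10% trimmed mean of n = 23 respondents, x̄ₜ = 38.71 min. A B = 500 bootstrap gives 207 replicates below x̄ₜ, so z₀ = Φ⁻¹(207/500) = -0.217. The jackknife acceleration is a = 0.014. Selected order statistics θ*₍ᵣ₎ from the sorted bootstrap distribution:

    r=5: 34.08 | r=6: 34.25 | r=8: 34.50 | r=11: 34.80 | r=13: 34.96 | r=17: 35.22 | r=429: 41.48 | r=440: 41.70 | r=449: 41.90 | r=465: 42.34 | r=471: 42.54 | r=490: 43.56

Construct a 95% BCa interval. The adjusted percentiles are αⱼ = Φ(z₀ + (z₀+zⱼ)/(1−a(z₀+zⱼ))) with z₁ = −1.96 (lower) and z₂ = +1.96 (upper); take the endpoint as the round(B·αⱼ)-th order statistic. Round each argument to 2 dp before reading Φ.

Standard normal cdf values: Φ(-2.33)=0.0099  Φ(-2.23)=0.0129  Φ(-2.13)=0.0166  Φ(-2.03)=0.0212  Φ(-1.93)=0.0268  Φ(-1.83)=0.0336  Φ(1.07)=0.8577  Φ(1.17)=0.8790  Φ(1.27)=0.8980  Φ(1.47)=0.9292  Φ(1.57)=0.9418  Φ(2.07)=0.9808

Lower: z₀ + z₁ = -0.217 + (-1.960) = -2.177; 1 − a(z₀+z₁) = 1 − (0.014)(-2.177) = 1.0305; argument = -0.217 + (-2.177)/1.0305 = -2.3296 → -2.33.
α₁ = Φ(-2.33) = 0.0099; rank = round(500 × 0.0099) = 5; θ*₍5₎ = 34.08.
Upper: z₀ + z₂ = 1.743; 1 − a(z₀+z₂) = 0.9756; argument = 1.5696 → 1.57; α₂ = 0.9418; rank = 471; θ*₍471₎ = 42.54.

(34.08, 42.54)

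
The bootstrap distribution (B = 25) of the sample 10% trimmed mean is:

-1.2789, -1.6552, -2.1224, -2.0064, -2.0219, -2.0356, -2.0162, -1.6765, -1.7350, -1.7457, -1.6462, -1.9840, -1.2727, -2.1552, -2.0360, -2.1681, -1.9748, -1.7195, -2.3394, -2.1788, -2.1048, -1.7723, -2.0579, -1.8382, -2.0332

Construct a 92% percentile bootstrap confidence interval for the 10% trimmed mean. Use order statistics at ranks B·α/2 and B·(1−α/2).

Sorted replicates: -2.3394, -2.1788, -2.1681, -2.1552, -2.1224, -2.1048, -2.0579, -2.0360, -2.0356, -2.0332, -2.0219, -2.0162, -2.0064, -1.9840, -1.9748, -1.8382, -1.7723, -1.7457, -1.7350, -1.7195, -1.6765, -1.6552, -1.6462, -1.2789, -1.2727
α = 0.08; lower rank = 25 × 0.040 = 1; upper rank = 25 × 0.960 = 24.
The 1st smallest replicate is -2.3394; the 24th is -1.2789.

(-2.3394, -1.2789)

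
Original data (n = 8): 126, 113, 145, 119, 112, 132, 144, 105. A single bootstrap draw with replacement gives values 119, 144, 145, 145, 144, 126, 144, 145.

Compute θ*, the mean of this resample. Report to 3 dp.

θ* = 139.000

Mean = (119 + 144 + 145 + 145 + 144 + 126 + 144 + 145) / 8 = 1112.0 / 8 = 139.000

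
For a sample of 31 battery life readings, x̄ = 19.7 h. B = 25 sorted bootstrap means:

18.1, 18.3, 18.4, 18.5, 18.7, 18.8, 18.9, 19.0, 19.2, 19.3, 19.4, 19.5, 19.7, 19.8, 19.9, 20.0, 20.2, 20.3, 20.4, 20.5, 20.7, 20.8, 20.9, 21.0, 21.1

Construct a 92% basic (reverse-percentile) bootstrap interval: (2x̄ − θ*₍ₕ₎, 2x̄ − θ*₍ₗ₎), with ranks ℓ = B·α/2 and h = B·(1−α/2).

(18.4, 21.3)

Percentile endpoints at ranks 1 and 24: θ*₍1₎ = 18.1, θ*₍24₎ = 21.0.
Basic interval reflects these around x̄:
  lower = 2 × 19.7 − 21.0 = 18.4
  upper = 2 × 19.7 − 18.1 = 21.3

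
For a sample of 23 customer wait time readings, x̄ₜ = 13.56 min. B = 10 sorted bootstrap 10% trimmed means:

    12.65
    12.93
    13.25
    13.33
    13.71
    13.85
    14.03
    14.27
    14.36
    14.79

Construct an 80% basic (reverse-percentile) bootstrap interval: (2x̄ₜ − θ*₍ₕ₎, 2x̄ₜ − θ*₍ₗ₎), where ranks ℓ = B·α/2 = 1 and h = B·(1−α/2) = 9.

Percentile endpoints at ranks 1 and 9: θ*₍1₎ = 12.65, θ*₍9₎ = 14.36.
Basic interval reflects these around x̄ₜ:
  lower = 2 × 13.56 − 14.36 = 12.76
  upper = 2 × 13.56 − 12.65 = 14.47

(12.76, 14.47)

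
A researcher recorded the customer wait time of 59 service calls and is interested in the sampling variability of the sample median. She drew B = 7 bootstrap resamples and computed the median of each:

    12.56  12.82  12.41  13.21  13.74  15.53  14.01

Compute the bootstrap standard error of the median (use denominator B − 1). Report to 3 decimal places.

Bootstrap SE is the standard deviation of the 7 replicate medians.
Mean of replicates: (12.56 + 12.82 + 12.41 + 13.21 + 13.74 + 15.53 + 14.01) / 7 = 94.2800 / 7 = 13.4686
Sum of squared deviations: (−0.9086)² + (−0.6486)² + (−1.0586)² + (−0.2586)² + (+0.2714)² + (+2.0614)² + (+0.5414)² = 7.0499
Variance = 7.0499 / 6 = 1.1750
SE* = √1.1750

SE* = 1.084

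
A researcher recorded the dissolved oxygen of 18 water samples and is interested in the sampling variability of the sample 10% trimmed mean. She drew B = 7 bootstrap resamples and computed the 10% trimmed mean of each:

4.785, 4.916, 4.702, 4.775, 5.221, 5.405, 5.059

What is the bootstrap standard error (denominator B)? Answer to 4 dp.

SE* = 0.2409

Bootstrap SE is the standard deviation of the 7 replicate 10% trimmed means.
Mean of replicates: (4.785 + 4.916 + 4.702 + 4.775 + 5.221 + 5.405 + 5.059) / 7 = 34.86300 / 7 = 4.98043
Sum of squared deviations: (−0.19543)² + (−0.06443)² + (−0.27843)² + (−0.20543)² + (+0.24057)² + (+0.42457)² + (+0.07857)² = 0.40638
Variance = 0.40638 / 7 = 0.05805
SE* = √0.05805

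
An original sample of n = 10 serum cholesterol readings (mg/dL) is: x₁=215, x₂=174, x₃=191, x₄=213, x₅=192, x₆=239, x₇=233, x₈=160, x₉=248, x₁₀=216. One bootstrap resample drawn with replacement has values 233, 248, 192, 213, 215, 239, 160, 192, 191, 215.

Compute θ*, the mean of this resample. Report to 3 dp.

θ* = 209.800

Mean = (233 + 248 + 192 + 213 + 215 + 239 + 160 + 192 + 191 + 215) / 10 = 2098.0 / 10 = 209.800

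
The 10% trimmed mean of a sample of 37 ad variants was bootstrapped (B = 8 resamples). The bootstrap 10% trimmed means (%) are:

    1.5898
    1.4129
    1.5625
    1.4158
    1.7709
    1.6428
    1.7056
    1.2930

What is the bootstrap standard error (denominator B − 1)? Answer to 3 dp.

SE* = 0.163

Bootstrap SE is the standard deviation of the 8 replicate 10% trimmed means.
Mean of replicates: (1.5898 + 1.4129 + 1.5625 + 1.4158 + 1.7709 + 1.6428 + 1.7056 + 1.2930) / 8 = 12.39330 / 8 = 1.54916
Sum of squared deviations: (+0.04064)² + (−0.13626)² + (+0.01334)² + (−0.13336)² + (+0.22174)² + (+0.09364)² + (+0.15644)² + (−0.25616)² = 0.18621
Variance = 0.18621 / 7 = 0.02660
SE* = √0.02660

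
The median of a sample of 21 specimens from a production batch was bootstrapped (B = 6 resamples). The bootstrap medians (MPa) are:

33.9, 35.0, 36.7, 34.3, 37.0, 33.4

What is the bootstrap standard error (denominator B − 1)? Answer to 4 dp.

Bootstrap SE is the standard deviation of the 6 replicate medians.
Mean of replicates: (33.9 + 35.0 + 36.7 + 34.3 + 37.0 + 33.4) / 6 = 210.30000 / 6 = 35.05000
Sum of squared deviations: (−1.15000)² + (−0.05000)² + (+1.65000)² + (−0.75000)² + (+1.95000)² + (−1.65000)² = 11.13500
Variance = 11.13500 / 5 = 2.22700
SE* = √2.22700

SE* = 1.4923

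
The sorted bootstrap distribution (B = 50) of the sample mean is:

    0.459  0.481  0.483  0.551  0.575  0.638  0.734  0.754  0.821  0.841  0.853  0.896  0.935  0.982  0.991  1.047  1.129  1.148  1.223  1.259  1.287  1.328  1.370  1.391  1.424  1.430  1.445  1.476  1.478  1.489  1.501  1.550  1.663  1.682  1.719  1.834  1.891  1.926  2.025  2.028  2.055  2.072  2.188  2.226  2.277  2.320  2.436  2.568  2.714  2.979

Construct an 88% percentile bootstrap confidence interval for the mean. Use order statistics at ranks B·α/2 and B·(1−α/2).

(0.483, 2.436)

α = 0.12; lower rank = 50 × 0.060 = 3; upper rank = 50 × 0.940 = 47.
The 3rd smallest replicate is 0.483; the 47th is 2.436.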